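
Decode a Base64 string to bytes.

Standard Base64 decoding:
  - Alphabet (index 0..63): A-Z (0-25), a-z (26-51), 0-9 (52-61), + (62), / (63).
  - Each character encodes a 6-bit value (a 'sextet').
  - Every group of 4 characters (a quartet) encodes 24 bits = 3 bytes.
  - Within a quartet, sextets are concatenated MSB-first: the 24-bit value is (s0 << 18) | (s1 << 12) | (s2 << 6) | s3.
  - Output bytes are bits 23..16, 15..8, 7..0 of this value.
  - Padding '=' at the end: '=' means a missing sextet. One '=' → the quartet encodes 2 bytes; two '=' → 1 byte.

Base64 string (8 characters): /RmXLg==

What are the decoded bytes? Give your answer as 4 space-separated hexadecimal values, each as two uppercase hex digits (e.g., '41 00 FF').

Answer: FD 19 97 2E

Derivation:
After char 0 ('/'=63): chars_in_quartet=1 acc=0x3F bytes_emitted=0
After char 1 ('R'=17): chars_in_quartet=2 acc=0xFD1 bytes_emitted=0
After char 2 ('m'=38): chars_in_quartet=3 acc=0x3F466 bytes_emitted=0
After char 3 ('X'=23): chars_in_quartet=4 acc=0xFD1997 -> emit FD 19 97, reset; bytes_emitted=3
After char 4 ('L'=11): chars_in_quartet=1 acc=0xB bytes_emitted=3
After char 5 ('g'=32): chars_in_quartet=2 acc=0x2E0 bytes_emitted=3
Padding '==': partial quartet acc=0x2E0 -> emit 2E; bytes_emitted=4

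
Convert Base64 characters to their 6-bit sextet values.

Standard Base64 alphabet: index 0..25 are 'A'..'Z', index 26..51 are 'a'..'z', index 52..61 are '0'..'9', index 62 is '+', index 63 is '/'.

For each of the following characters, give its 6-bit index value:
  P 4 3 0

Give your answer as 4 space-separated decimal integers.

Answer: 15 56 55 52

Derivation:
'P': A..Z range, ord('P') − ord('A') = 15
'4': 0..9 range, 52 + ord('4') − ord('0') = 56
'3': 0..9 range, 52 + ord('3') − ord('0') = 55
'0': 0..9 range, 52 + ord('0') − ord('0') = 52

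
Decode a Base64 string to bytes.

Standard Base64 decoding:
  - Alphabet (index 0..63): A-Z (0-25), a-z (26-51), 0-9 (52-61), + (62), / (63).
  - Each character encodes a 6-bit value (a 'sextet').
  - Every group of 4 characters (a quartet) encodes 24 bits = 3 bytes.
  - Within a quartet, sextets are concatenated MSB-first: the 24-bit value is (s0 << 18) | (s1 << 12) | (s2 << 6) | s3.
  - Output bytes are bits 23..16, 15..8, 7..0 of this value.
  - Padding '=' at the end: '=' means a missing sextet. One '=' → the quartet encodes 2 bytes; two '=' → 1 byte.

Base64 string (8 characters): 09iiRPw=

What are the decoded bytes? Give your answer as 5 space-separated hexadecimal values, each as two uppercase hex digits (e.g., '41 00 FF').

After char 0 ('0'=52): chars_in_quartet=1 acc=0x34 bytes_emitted=0
After char 1 ('9'=61): chars_in_quartet=2 acc=0xD3D bytes_emitted=0
After char 2 ('i'=34): chars_in_quartet=3 acc=0x34F62 bytes_emitted=0
After char 3 ('i'=34): chars_in_quartet=4 acc=0xD3D8A2 -> emit D3 D8 A2, reset; bytes_emitted=3
After char 4 ('R'=17): chars_in_quartet=1 acc=0x11 bytes_emitted=3
After char 5 ('P'=15): chars_in_quartet=2 acc=0x44F bytes_emitted=3
After char 6 ('w'=48): chars_in_quartet=3 acc=0x113F0 bytes_emitted=3
Padding '=': partial quartet acc=0x113F0 -> emit 44 FC; bytes_emitted=5

Answer: D3 D8 A2 44 FC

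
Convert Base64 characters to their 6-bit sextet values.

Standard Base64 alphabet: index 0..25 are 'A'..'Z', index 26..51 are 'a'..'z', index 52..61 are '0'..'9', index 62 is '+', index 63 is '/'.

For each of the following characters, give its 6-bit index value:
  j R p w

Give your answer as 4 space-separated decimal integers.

Answer: 35 17 41 48

Derivation:
'j': a..z range, 26 + ord('j') − ord('a') = 35
'R': A..Z range, ord('R') − ord('A') = 17
'p': a..z range, 26 + ord('p') − ord('a') = 41
'w': a..z range, 26 + ord('w') − ord('a') = 48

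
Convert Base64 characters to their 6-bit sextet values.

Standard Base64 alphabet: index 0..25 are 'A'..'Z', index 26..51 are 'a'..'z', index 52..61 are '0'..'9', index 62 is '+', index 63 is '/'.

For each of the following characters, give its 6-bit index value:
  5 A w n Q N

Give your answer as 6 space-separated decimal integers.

Answer: 57 0 48 39 16 13

Derivation:
'5': 0..9 range, 52 + ord('5') − ord('0') = 57
'A': A..Z range, ord('A') − ord('A') = 0
'w': a..z range, 26 + ord('w') − ord('a') = 48
'n': a..z range, 26 + ord('n') − ord('a') = 39
'Q': A..Z range, ord('Q') − ord('A') = 16
'N': A..Z range, ord('N') − ord('A') = 13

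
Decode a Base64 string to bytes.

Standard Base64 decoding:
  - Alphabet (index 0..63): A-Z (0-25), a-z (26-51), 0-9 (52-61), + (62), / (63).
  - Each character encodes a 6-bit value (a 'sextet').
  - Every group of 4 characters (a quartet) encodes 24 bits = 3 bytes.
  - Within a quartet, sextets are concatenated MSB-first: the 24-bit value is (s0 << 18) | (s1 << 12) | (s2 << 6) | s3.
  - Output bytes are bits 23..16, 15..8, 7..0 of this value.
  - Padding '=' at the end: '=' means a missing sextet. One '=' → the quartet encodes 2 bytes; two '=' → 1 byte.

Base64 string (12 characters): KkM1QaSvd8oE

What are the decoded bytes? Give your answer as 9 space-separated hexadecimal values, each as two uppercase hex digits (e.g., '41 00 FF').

After char 0 ('K'=10): chars_in_quartet=1 acc=0xA bytes_emitted=0
After char 1 ('k'=36): chars_in_quartet=2 acc=0x2A4 bytes_emitted=0
After char 2 ('M'=12): chars_in_quartet=3 acc=0xA90C bytes_emitted=0
After char 3 ('1'=53): chars_in_quartet=4 acc=0x2A4335 -> emit 2A 43 35, reset; bytes_emitted=3
After char 4 ('Q'=16): chars_in_quartet=1 acc=0x10 bytes_emitted=3
After char 5 ('a'=26): chars_in_quartet=2 acc=0x41A bytes_emitted=3
After char 6 ('S'=18): chars_in_quartet=3 acc=0x10692 bytes_emitted=3
After char 7 ('v'=47): chars_in_quartet=4 acc=0x41A4AF -> emit 41 A4 AF, reset; bytes_emitted=6
After char 8 ('d'=29): chars_in_quartet=1 acc=0x1D bytes_emitted=6
After char 9 ('8'=60): chars_in_quartet=2 acc=0x77C bytes_emitted=6
After char 10 ('o'=40): chars_in_quartet=3 acc=0x1DF28 bytes_emitted=6
After char 11 ('E'=4): chars_in_quartet=4 acc=0x77CA04 -> emit 77 CA 04, reset; bytes_emitted=9

Answer: 2A 43 35 41 A4 AF 77 CA 04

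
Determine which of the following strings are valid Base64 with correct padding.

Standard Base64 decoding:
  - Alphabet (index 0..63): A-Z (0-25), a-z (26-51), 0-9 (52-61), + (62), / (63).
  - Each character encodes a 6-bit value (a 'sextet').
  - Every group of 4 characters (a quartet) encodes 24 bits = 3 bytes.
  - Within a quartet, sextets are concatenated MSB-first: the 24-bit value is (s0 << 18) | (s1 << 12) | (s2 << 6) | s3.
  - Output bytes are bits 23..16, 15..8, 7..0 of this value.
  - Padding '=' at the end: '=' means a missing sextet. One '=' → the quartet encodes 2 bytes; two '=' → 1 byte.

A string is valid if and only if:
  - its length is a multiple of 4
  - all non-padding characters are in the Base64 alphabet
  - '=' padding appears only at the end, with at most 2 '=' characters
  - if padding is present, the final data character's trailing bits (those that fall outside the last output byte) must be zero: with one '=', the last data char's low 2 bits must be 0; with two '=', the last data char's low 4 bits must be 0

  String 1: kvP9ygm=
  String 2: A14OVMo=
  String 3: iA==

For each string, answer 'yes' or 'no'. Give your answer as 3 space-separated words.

String 1: 'kvP9ygm=' → invalid (bad trailing bits)
String 2: 'A14OVMo=' → valid
String 3: 'iA==' → valid

Answer: no yes yes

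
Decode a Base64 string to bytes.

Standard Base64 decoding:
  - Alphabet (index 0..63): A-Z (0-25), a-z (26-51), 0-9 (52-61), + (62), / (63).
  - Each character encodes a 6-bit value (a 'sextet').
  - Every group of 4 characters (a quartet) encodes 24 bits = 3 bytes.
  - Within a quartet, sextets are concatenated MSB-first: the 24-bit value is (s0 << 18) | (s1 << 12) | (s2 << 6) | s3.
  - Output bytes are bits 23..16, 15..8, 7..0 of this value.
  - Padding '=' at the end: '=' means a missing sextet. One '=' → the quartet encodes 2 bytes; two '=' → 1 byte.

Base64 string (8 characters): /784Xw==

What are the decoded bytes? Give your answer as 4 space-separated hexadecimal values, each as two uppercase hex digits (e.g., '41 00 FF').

After char 0 ('/'=63): chars_in_quartet=1 acc=0x3F bytes_emitted=0
After char 1 ('7'=59): chars_in_quartet=2 acc=0xFFB bytes_emitted=0
After char 2 ('8'=60): chars_in_quartet=3 acc=0x3FEFC bytes_emitted=0
After char 3 ('4'=56): chars_in_quartet=4 acc=0xFFBF38 -> emit FF BF 38, reset; bytes_emitted=3
After char 4 ('X'=23): chars_in_quartet=1 acc=0x17 bytes_emitted=3
After char 5 ('w'=48): chars_in_quartet=2 acc=0x5F0 bytes_emitted=3
Padding '==': partial quartet acc=0x5F0 -> emit 5F; bytes_emitted=4

Answer: FF BF 38 5F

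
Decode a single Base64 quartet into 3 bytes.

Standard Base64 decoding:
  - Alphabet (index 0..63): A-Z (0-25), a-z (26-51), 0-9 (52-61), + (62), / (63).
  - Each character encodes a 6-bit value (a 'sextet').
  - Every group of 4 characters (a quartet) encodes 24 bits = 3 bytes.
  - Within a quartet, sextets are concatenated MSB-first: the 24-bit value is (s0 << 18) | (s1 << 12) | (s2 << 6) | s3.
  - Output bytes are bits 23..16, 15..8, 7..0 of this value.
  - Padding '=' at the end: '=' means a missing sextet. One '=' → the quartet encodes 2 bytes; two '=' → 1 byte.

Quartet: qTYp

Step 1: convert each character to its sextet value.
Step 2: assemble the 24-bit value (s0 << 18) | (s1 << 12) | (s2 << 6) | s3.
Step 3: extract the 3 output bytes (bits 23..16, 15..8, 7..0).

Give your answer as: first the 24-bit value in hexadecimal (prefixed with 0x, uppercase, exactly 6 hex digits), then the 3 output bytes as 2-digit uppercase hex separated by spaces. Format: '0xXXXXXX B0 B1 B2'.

Sextets: q=42, T=19, Y=24, p=41
24-bit: (42<<18) | (19<<12) | (24<<6) | 41
      = 0xA80000 | 0x013000 | 0x000600 | 0x000029
      = 0xA93629
Bytes: (v>>16)&0xFF=A9, (v>>8)&0xFF=36, v&0xFF=29

Answer: 0xA93629 A9 36 29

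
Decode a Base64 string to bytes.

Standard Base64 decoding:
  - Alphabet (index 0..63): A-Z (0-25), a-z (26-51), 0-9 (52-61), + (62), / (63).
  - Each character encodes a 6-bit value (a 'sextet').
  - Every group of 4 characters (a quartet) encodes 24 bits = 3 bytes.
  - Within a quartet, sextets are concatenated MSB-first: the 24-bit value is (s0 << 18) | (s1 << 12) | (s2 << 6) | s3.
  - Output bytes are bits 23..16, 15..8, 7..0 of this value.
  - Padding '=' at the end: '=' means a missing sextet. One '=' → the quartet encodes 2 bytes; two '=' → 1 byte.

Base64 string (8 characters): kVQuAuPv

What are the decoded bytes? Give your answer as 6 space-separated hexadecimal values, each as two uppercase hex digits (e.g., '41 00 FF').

After char 0 ('k'=36): chars_in_quartet=1 acc=0x24 bytes_emitted=0
After char 1 ('V'=21): chars_in_quartet=2 acc=0x915 bytes_emitted=0
After char 2 ('Q'=16): chars_in_quartet=3 acc=0x24550 bytes_emitted=0
After char 3 ('u'=46): chars_in_quartet=4 acc=0x91542E -> emit 91 54 2E, reset; bytes_emitted=3
After char 4 ('A'=0): chars_in_quartet=1 acc=0x0 bytes_emitted=3
After char 5 ('u'=46): chars_in_quartet=2 acc=0x2E bytes_emitted=3
After char 6 ('P'=15): chars_in_quartet=3 acc=0xB8F bytes_emitted=3
After char 7 ('v'=47): chars_in_quartet=4 acc=0x2E3EF -> emit 02 E3 EF, reset; bytes_emitted=6

Answer: 91 54 2E 02 E3 EF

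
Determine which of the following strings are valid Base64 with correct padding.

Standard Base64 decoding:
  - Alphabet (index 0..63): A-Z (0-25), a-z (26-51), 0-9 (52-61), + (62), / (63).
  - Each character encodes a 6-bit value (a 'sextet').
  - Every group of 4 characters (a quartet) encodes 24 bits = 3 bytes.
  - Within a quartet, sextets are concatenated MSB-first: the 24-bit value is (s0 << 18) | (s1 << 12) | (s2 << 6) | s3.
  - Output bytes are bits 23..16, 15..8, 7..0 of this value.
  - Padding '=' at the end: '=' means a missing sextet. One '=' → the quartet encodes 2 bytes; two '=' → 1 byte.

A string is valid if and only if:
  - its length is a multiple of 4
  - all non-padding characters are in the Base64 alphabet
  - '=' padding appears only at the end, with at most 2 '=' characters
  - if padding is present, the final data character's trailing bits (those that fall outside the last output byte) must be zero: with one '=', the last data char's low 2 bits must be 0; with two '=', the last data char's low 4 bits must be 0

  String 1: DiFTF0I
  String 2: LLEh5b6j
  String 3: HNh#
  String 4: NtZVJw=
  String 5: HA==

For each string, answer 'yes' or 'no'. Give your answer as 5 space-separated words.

String 1: 'DiFTF0I' → invalid (len=7 not mult of 4)
String 2: 'LLEh5b6j' → valid
String 3: 'HNh#' → invalid (bad char(s): ['#'])
String 4: 'NtZVJw=' → invalid (len=7 not mult of 4)
String 5: 'HA==' → valid

Answer: no yes no no yes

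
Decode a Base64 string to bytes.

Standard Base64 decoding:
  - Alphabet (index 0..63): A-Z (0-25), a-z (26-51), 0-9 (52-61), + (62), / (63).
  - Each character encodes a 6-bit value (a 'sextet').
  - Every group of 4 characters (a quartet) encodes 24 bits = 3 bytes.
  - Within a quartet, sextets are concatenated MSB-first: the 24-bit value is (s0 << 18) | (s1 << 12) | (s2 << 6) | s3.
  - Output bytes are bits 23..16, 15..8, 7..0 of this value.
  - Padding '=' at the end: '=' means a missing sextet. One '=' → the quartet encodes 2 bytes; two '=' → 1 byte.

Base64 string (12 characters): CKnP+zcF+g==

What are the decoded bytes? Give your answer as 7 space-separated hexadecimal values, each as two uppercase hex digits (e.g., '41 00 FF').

Answer: 08 A9 CF FB 37 05 FA

Derivation:
After char 0 ('C'=2): chars_in_quartet=1 acc=0x2 bytes_emitted=0
After char 1 ('K'=10): chars_in_quartet=2 acc=0x8A bytes_emitted=0
After char 2 ('n'=39): chars_in_quartet=3 acc=0x22A7 bytes_emitted=0
After char 3 ('P'=15): chars_in_quartet=4 acc=0x8A9CF -> emit 08 A9 CF, reset; bytes_emitted=3
After char 4 ('+'=62): chars_in_quartet=1 acc=0x3E bytes_emitted=3
After char 5 ('z'=51): chars_in_quartet=2 acc=0xFB3 bytes_emitted=3
After char 6 ('c'=28): chars_in_quartet=3 acc=0x3ECDC bytes_emitted=3
After char 7 ('F'=5): chars_in_quartet=4 acc=0xFB3705 -> emit FB 37 05, reset; bytes_emitted=6
After char 8 ('+'=62): chars_in_quartet=1 acc=0x3E bytes_emitted=6
After char 9 ('g'=32): chars_in_quartet=2 acc=0xFA0 bytes_emitted=6
Padding '==': partial quartet acc=0xFA0 -> emit FA; bytes_emitted=7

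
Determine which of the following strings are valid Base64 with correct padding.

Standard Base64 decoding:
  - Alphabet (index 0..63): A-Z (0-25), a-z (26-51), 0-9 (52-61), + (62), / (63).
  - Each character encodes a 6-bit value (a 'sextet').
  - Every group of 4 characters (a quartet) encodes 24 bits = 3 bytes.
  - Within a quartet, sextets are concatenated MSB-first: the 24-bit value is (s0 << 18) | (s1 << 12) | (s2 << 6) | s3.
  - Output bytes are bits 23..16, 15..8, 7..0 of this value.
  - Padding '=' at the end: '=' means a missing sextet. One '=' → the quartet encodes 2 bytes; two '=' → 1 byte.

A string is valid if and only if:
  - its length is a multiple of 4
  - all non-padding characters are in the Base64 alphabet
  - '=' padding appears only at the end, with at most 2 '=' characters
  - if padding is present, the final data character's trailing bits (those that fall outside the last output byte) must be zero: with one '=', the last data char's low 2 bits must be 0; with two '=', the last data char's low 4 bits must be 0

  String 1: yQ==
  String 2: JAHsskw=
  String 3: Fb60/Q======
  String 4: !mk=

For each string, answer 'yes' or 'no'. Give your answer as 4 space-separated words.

Answer: yes yes no no

Derivation:
String 1: 'yQ==' → valid
String 2: 'JAHsskw=' → valid
String 3: 'Fb60/Q======' → invalid (6 pad chars (max 2))
String 4: '!mk=' → invalid (bad char(s): ['!'])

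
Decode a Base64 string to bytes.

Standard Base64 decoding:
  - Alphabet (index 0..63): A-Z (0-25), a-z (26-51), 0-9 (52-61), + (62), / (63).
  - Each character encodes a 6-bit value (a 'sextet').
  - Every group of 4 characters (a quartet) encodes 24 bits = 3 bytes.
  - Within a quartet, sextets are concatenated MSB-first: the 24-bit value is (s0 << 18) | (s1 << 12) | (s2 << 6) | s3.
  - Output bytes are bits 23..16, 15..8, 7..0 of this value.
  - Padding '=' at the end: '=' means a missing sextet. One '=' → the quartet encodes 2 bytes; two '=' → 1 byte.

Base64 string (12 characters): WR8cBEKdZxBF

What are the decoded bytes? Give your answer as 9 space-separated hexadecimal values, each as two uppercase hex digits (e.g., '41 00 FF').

Answer: 59 1F 1C 04 42 9D 67 10 45

Derivation:
After char 0 ('W'=22): chars_in_quartet=1 acc=0x16 bytes_emitted=0
After char 1 ('R'=17): chars_in_quartet=2 acc=0x591 bytes_emitted=0
After char 2 ('8'=60): chars_in_quartet=3 acc=0x1647C bytes_emitted=0
After char 3 ('c'=28): chars_in_quartet=4 acc=0x591F1C -> emit 59 1F 1C, reset; bytes_emitted=3
After char 4 ('B'=1): chars_in_quartet=1 acc=0x1 bytes_emitted=3
After char 5 ('E'=4): chars_in_quartet=2 acc=0x44 bytes_emitted=3
After char 6 ('K'=10): chars_in_quartet=3 acc=0x110A bytes_emitted=3
After char 7 ('d'=29): chars_in_quartet=4 acc=0x4429D -> emit 04 42 9D, reset; bytes_emitted=6
After char 8 ('Z'=25): chars_in_quartet=1 acc=0x19 bytes_emitted=6
After char 9 ('x'=49): chars_in_quartet=2 acc=0x671 bytes_emitted=6
After char 10 ('B'=1): chars_in_quartet=3 acc=0x19C41 bytes_emitted=6
After char 11 ('F'=5): chars_in_quartet=4 acc=0x671045 -> emit 67 10 45, reset; bytes_emitted=9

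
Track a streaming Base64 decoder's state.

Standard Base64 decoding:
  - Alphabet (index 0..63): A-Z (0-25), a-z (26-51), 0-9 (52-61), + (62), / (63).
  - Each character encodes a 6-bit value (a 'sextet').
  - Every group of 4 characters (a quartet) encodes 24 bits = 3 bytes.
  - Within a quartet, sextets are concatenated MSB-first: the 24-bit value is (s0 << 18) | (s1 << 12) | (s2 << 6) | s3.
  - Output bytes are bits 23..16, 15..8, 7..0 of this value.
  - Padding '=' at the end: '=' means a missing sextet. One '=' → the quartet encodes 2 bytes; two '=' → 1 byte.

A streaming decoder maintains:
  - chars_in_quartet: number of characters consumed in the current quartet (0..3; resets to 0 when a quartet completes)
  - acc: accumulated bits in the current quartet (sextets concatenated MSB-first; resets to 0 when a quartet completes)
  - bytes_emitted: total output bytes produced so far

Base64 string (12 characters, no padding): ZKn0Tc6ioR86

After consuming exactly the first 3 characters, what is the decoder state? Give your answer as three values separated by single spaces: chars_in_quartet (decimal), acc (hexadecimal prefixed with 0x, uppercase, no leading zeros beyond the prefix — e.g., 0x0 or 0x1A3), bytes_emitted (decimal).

Answer: 3 0x192A7 0

Derivation:
After char 0 ('Z'=25): chars_in_quartet=1 acc=0x19 bytes_emitted=0
After char 1 ('K'=10): chars_in_quartet=2 acc=0x64A bytes_emitted=0
After char 2 ('n'=39): chars_in_quartet=3 acc=0x192A7 bytes_emitted=0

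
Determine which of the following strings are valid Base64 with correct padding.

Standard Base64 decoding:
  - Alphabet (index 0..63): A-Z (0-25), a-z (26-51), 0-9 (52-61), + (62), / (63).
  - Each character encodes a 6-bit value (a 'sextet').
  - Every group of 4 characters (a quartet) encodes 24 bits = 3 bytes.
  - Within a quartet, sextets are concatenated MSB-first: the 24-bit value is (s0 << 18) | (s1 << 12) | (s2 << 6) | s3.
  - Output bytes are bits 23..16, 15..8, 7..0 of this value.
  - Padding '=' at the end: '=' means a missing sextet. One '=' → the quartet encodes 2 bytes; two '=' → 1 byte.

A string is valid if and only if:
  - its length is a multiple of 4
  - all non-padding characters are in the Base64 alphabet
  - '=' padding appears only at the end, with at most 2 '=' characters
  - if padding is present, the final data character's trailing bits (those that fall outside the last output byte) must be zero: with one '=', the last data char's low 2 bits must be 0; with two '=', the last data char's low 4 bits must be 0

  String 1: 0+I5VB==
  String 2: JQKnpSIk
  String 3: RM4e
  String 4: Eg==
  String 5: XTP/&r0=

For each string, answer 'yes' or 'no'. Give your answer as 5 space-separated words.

String 1: '0+I5VB==' → invalid (bad trailing bits)
String 2: 'JQKnpSIk' → valid
String 3: 'RM4e' → valid
String 4: 'Eg==' → valid
String 5: 'XTP/&r0=' → invalid (bad char(s): ['&'])

Answer: no yes yes yes no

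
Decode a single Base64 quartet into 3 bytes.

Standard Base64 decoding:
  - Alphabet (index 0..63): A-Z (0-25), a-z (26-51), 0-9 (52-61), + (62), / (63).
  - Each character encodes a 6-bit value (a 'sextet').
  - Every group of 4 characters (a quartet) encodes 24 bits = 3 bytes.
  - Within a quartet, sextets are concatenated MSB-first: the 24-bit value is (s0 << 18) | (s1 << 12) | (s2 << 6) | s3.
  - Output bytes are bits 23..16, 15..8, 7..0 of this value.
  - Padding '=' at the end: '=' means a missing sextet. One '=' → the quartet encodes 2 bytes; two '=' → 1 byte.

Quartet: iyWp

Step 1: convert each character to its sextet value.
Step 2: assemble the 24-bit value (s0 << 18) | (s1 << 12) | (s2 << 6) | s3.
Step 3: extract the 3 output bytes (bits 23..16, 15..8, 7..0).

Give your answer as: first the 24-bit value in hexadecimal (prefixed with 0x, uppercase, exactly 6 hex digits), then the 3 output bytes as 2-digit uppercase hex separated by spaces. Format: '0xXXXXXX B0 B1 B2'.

Answer: 0x8B25A9 8B 25 A9

Derivation:
Sextets: i=34, y=50, W=22, p=41
24-bit: (34<<18) | (50<<12) | (22<<6) | 41
      = 0x880000 | 0x032000 | 0x000580 | 0x000029
      = 0x8B25A9
Bytes: (v>>16)&0xFF=8B, (v>>8)&0xFF=25, v&0xFF=A9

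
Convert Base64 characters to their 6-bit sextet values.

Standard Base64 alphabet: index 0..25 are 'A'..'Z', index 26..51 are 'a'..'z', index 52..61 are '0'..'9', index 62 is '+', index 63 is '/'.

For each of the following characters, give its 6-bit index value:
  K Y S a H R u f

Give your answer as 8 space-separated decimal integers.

'K': A..Z range, ord('K') − ord('A') = 10
'Y': A..Z range, ord('Y') − ord('A') = 24
'S': A..Z range, ord('S') − ord('A') = 18
'a': a..z range, 26 + ord('a') − ord('a') = 26
'H': A..Z range, ord('H') − ord('A') = 7
'R': A..Z range, ord('R') − ord('A') = 17
'u': a..z range, 26 + ord('u') − ord('a') = 46
'f': a..z range, 26 + ord('f') − ord('a') = 31

Answer: 10 24 18 26 7 17 46 31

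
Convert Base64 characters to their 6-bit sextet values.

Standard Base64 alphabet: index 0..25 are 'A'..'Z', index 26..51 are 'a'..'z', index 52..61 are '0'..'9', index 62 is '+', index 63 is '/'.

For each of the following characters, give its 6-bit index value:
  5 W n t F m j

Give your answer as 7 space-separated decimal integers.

Answer: 57 22 39 45 5 38 35

Derivation:
'5': 0..9 range, 52 + ord('5') − ord('0') = 57
'W': A..Z range, ord('W') − ord('A') = 22
'n': a..z range, 26 + ord('n') − ord('a') = 39
't': a..z range, 26 + ord('t') − ord('a') = 45
'F': A..Z range, ord('F') − ord('A') = 5
'm': a..z range, 26 + ord('m') − ord('a') = 38
'j': a..z range, 26 + ord('j') − ord('a') = 35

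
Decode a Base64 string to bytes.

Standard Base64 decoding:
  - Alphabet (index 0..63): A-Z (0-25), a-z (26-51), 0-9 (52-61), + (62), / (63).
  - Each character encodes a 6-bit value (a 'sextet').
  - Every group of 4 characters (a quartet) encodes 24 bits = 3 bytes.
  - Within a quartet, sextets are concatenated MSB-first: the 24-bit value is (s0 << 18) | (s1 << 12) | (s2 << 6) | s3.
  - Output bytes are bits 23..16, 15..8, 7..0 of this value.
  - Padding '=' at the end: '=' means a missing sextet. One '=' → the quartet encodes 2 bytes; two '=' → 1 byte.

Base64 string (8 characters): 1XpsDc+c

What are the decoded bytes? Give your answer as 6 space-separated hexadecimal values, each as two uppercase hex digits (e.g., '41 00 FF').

Answer: D5 7A 6C 0D CF 9C

Derivation:
After char 0 ('1'=53): chars_in_quartet=1 acc=0x35 bytes_emitted=0
After char 1 ('X'=23): chars_in_quartet=2 acc=0xD57 bytes_emitted=0
After char 2 ('p'=41): chars_in_quartet=3 acc=0x355E9 bytes_emitted=0
After char 3 ('s'=44): chars_in_quartet=4 acc=0xD57A6C -> emit D5 7A 6C, reset; bytes_emitted=3
After char 4 ('D'=3): chars_in_quartet=1 acc=0x3 bytes_emitted=3
After char 5 ('c'=28): chars_in_quartet=2 acc=0xDC bytes_emitted=3
After char 6 ('+'=62): chars_in_quartet=3 acc=0x373E bytes_emitted=3
After char 7 ('c'=28): chars_in_quartet=4 acc=0xDCF9C -> emit 0D CF 9C, reset; bytes_emitted=6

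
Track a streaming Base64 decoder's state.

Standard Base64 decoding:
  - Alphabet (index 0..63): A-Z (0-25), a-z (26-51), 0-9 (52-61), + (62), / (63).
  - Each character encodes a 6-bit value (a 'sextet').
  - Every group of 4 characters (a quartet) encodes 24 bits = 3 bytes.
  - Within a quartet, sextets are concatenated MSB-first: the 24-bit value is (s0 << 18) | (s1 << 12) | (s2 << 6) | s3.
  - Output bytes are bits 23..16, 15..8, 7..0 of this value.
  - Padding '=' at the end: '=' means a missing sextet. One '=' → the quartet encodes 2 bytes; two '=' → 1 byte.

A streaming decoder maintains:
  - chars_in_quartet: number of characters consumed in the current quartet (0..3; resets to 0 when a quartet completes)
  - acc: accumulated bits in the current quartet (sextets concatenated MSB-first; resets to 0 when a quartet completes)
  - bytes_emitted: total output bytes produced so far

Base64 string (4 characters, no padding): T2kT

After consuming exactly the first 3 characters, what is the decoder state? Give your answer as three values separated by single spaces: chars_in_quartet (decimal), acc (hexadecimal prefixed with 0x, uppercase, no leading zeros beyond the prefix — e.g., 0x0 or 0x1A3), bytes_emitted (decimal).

Answer: 3 0x13DA4 0

Derivation:
After char 0 ('T'=19): chars_in_quartet=1 acc=0x13 bytes_emitted=0
After char 1 ('2'=54): chars_in_quartet=2 acc=0x4F6 bytes_emitted=0
After char 2 ('k'=36): chars_in_quartet=3 acc=0x13DA4 bytes_emitted=0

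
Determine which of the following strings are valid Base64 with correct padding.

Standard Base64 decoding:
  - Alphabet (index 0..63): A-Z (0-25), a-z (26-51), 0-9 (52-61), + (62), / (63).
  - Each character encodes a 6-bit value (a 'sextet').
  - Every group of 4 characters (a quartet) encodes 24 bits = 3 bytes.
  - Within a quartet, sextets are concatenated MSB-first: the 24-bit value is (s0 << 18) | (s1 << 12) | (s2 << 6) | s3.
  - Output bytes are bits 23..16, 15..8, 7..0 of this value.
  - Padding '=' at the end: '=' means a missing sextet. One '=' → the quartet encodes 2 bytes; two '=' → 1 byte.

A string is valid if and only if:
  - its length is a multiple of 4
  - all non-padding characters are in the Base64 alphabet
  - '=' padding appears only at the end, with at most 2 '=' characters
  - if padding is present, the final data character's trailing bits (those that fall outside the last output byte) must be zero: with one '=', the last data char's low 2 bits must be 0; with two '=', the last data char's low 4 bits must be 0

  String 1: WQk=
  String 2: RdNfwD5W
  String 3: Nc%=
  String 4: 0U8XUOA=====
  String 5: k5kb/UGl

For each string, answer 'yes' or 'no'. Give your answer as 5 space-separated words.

String 1: 'WQk=' → valid
String 2: 'RdNfwD5W' → valid
String 3: 'Nc%=' → invalid (bad char(s): ['%'])
String 4: '0U8XUOA=====' → invalid (5 pad chars (max 2))
String 5: 'k5kb/UGl' → valid

Answer: yes yes no no yes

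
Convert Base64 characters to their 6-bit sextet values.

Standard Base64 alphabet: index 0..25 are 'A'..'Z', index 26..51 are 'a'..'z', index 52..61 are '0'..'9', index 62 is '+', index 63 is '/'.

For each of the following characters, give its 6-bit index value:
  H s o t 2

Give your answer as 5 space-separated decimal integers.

Answer: 7 44 40 45 54

Derivation:
'H': A..Z range, ord('H') − ord('A') = 7
's': a..z range, 26 + ord('s') − ord('a') = 44
'o': a..z range, 26 + ord('o') − ord('a') = 40
't': a..z range, 26 + ord('t') − ord('a') = 45
'2': 0..9 range, 52 + ord('2') − ord('0') = 54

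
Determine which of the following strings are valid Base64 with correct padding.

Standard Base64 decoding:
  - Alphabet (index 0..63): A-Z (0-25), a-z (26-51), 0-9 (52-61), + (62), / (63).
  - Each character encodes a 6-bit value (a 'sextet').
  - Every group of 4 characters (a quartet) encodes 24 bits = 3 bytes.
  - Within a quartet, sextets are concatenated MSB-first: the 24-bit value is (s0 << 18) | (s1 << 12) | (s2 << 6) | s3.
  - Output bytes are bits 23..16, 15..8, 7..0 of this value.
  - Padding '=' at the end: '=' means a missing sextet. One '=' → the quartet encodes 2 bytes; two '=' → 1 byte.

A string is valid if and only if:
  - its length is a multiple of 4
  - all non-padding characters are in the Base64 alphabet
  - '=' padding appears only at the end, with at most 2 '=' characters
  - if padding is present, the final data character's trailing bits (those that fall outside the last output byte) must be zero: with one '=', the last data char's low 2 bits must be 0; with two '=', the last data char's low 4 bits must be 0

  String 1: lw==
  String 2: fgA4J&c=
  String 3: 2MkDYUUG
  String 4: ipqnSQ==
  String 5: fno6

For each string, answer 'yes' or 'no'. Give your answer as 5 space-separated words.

Answer: yes no yes yes yes

Derivation:
String 1: 'lw==' → valid
String 2: 'fgA4J&c=' → invalid (bad char(s): ['&'])
String 3: '2MkDYUUG' → valid
String 4: 'ipqnSQ==' → valid
String 5: 'fno6' → valid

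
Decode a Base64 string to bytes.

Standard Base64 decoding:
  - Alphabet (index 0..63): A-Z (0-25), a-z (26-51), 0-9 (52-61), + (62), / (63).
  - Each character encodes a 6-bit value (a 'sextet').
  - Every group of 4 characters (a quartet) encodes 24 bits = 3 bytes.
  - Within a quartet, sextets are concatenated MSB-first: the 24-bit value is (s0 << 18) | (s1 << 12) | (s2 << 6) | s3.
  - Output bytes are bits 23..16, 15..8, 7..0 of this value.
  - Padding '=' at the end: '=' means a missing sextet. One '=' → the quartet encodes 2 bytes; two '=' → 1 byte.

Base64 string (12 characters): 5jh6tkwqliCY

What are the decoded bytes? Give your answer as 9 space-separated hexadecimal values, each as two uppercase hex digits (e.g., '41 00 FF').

After char 0 ('5'=57): chars_in_quartet=1 acc=0x39 bytes_emitted=0
After char 1 ('j'=35): chars_in_quartet=2 acc=0xE63 bytes_emitted=0
After char 2 ('h'=33): chars_in_quartet=3 acc=0x398E1 bytes_emitted=0
After char 3 ('6'=58): chars_in_quartet=4 acc=0xE6387A -> emit E6 38 7A, reset; bytes_emitted=3
After char 4 ('t'=45): chars_in_quartet=1 acc=0x2D bytes_emitted=3
After char 5 ('k'=36): chars_in_quartet=2 acc=0xB64 bytes_emitted=3
After char 6 ('w'=48): chars_in_quartet=3 acc=0x2D930 bytes_emitted=3
After char 7 ('q'=42): chars_in_quartet=4 acc=0xB64C2A -> emit B6 4C 2A, reset; bytes_emitted=6
After char 8 ('l'=37): chars_in_quartet=1 acc=0x25 bytes_emitted=6
After char 9 ('i'=34): chars_in_quartet=2 acc=0x962 bytes_emitted=6
After char 10 ('C'=2): chars_in_quartet=3 acc=0x25882 bytes_emitted=6
After char 11 ('Y'=24): chars_in_quartet=4 acc=0x962098 -> emit 96 20 98, reset; bytes_emitted=9

Answer: E6 38 7A B6 4C 2A 96 20 98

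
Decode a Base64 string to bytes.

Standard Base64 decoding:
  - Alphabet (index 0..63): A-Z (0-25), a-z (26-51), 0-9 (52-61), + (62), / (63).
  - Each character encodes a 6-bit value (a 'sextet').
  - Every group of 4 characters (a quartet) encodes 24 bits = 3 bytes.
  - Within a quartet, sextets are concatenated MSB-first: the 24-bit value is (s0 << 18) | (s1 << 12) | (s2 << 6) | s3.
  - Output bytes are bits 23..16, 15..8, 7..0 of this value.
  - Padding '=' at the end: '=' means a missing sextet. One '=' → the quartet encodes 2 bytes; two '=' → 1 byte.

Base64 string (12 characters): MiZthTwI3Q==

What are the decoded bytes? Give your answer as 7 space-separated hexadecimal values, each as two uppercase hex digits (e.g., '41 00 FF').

Answer: 32 26 6D 85 3C 08 DD

Derivation:
After char 0 ('M'=12): chars_in_quartet=1 acc=0xC bytes_emitted=0
After char 1 ('i'=34): chars_in_quartet=2 acc=0x322 bytes_emitted=0
After char 2 ('Z'=25): chars_in_quartet=3 acc=0xC899 bytes_emitted=0
After char 3 ('t'=45): chars_in_quartet=4 acc=0x32266D -> emit 32 26 6D, reset; bytes_emitted=3
After char 4 ('h'=33): chars_in_quartet=1 acc=0x21 bytes_emitted=3
After char 5 ('T'=19): chars_in_quartet=2 acc=0x853 bytes_emitted=3
After char 6 ('w'=48): chars_in_quartet=3 acc=0x214F0 bytes_emitted=3
After char 7 ('I'=8): chars_in_quartet=4 acc=0x853C08 -> emit 85 3C 08, reset; bytes_emitted=6
After char 8 ('3'=55): chars_in_quartet=1 acc=0x37 bytes_emitted=6
After char 9 ('Q'=16): chars_in_quartet=2 acc=0xDD0 bytes_emitted=6
Padding '==': partial quartet acc=0xDD0 -> emit DD; bytes_emitted=7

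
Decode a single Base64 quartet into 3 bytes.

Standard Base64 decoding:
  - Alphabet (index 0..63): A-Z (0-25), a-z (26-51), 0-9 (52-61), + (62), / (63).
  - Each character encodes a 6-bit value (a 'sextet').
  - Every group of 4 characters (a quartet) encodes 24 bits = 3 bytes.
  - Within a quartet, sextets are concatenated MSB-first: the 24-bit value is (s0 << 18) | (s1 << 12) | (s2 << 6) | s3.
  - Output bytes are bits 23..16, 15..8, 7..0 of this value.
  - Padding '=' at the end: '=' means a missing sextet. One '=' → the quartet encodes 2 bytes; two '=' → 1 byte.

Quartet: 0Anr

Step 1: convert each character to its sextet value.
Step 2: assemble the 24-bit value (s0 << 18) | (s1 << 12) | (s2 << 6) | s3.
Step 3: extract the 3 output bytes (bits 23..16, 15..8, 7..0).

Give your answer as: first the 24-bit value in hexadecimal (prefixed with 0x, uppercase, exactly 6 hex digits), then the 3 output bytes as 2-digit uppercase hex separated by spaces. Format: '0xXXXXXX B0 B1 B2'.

Sextets: 0=52, A=0, n=39, r=43
24-bit: (52<<18) | (0<<12) | (39<<6) | 43
      = 0xD00000 | 0x000000 | 0x0009C0 | 0x00002B
      = 0xD009EB
Bytes: (v>>16)&0xFF=D0, (v>>8)&0xFF=09, v&0xFF=EB

Answer: 0xD009EB D0 09 EB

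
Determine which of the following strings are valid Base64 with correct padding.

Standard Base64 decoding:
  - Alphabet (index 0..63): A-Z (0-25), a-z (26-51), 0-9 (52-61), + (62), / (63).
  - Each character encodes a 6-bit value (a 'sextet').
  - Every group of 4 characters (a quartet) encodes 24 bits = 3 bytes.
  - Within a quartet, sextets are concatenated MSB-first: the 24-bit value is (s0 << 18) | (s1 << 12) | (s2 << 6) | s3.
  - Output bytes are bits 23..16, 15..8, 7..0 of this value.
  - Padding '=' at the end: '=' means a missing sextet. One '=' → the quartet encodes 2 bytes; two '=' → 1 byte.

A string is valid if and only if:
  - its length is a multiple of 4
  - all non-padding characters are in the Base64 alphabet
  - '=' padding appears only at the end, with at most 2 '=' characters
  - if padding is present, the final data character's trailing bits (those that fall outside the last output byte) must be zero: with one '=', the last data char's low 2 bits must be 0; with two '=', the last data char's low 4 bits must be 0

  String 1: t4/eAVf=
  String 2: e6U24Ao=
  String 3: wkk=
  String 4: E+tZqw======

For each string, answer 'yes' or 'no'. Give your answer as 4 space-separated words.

String 1: 't4/eAVf=' → invalid (bad trailing bits)
String 2: 'e6U24Ao=' → valid
String 3: 'wkk=' → valid
String 4: 'E+tZqw======' → invalid (6 pad chars (max 2))

Answer: no yes yes no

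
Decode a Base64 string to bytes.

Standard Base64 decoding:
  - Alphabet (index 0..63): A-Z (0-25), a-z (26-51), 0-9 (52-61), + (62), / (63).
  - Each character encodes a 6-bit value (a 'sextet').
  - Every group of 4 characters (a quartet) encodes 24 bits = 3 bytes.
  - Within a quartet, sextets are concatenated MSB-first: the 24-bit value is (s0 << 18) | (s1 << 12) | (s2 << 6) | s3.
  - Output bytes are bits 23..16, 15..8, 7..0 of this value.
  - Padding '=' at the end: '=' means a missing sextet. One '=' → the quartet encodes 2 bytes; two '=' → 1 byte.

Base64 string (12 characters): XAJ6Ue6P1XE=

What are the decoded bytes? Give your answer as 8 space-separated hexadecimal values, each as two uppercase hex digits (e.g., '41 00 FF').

After char 0 ('X'=23): chars_in_quartet=1 acc=0x17 bytes_emitted=0
After char 1 ('A'=0): chars_in_quartet=2 acc=0x5C0 bytes_emitted=0
After char 2 ('J'=9): chars_in_quartet=3 acc=0x17009 bytes_emitted=0
After char 3 ('6'=58): chars_in_quartet=4 acc=0x5C027A -> emit 5C 02 7A, reset; bytes_emitted=3
After char 4 ('U'=20): chars_in_quartet=1 acc=0x14 bytes_emitted=3
After char 5 ('e'=30): chars_in_quartet=2 acc=0x51E bytes_emitted=3
After char 6 ('6'=58): chars_in_quartet=3 acc=0x147BA bytes_emitted=3
After char 7 ('P'=15): chars_in_quartet=4 acc=0x51EE8F -> emit 51 EE 8F, reset; bytes_emitted=6
After char 8 ('1'=53): chars_in_quartet=1 acc=0x35 bytes_emitted=6
After char 9 ('X'=23): chars_in_quartet=2 acc=0xD57 bytes_emitted=6
After char 10 ('E'=4): chars_in_quartet=3 acc=0x355C4 bytes_emitted=6
Padding '=': partial quartet acc=0x355C4 -> emit D5 71; bytes_emitted=8

Answer: 5C 02 7A 51 EE 8F D5 71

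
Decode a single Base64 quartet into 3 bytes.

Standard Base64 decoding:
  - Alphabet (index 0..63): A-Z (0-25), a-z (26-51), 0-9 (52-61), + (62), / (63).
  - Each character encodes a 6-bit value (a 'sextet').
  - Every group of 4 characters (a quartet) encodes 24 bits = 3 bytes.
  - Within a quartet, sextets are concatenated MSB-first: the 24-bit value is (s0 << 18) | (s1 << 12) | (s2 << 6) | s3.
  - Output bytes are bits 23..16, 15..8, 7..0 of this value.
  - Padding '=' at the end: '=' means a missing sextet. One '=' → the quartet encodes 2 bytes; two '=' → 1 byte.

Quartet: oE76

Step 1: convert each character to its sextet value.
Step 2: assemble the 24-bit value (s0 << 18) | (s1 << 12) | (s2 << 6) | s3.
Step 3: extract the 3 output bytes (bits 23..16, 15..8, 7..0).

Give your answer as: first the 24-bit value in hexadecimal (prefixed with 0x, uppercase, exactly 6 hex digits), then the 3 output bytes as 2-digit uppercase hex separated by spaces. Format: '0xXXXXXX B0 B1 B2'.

Sextets: o=40, E=4, 7=59, 6=58
24-bit: (40<<18) | (4<<12) | (59<<6) | 58
      = 0xA00000 | 0x004000 | 0x000EC0 | 0x00003A
      = 0xA04EFA
Bytes: (v>>16)&0xFF=A0, (v>>8)&0xFF=4E, v&0xFF=FA

Answer: 0xA04EFA A0 4E FA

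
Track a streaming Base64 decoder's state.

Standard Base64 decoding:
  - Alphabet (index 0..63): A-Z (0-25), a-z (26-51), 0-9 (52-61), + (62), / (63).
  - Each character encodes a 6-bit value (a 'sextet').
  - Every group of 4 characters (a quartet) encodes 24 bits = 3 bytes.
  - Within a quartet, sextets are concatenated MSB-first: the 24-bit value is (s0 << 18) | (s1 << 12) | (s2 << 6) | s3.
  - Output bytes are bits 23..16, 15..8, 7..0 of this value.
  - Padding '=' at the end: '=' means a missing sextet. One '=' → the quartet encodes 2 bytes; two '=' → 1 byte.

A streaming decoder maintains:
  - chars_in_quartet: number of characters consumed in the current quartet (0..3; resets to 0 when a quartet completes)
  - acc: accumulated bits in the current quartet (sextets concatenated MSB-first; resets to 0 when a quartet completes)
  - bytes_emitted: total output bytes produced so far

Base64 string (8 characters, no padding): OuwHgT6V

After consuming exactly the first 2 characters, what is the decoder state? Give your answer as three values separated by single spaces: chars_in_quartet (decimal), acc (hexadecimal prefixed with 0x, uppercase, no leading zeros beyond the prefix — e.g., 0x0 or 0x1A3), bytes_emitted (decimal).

After char 0 ('O'=14): chars_in_quartet=1 acc=0xE bytes_emitted=0
After char 1 ('u'=46): chars_in_quartet=2 acc=0x3AE bytes_emitted=0

Answer: 2 0x3AE 0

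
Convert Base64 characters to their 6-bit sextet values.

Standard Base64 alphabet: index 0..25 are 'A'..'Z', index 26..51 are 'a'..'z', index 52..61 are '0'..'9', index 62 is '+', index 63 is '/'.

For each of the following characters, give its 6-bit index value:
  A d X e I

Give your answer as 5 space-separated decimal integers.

Answer: 0 29 23 30 8

Derivation:
'A': A..Z range, ord('A') − ord('A') = 0
'd': a..z range, 26 + ord('d') − ord('a') = 29
'X': A..Z range, ord('X') − ord('A') = 23
'e': a..z range, 26 + ord('e') − ord('a') = 30
'I': A..Z range, ord('I') − ord('A') = 8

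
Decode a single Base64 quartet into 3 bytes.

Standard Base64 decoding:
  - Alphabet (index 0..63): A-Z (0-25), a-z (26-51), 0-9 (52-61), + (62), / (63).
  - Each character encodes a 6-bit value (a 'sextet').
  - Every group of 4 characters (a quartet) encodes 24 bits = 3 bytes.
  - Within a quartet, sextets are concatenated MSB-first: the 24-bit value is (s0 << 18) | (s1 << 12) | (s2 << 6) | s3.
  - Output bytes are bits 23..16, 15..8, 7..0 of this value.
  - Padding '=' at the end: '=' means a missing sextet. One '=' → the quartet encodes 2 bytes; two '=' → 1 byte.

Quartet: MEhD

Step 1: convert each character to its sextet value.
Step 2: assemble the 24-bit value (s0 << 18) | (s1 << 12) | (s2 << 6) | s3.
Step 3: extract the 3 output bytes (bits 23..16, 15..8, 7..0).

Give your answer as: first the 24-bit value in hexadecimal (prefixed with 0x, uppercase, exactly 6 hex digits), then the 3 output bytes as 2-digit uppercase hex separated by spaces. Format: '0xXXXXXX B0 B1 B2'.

Answer: 0x304843 30 48 43

Derivation:
Sextets: M=12, E=4, h=33, D=3
24-bit: (12<<18) | (4<<12) | (33<<6) | 3
      = 0x300000 | 0x004000 | 0x000840 | 0x000003
      = 0x304843
Bytes: (v>>16)&0xFF=30, (v>>8)&0xFF=48, v&0xFF=43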